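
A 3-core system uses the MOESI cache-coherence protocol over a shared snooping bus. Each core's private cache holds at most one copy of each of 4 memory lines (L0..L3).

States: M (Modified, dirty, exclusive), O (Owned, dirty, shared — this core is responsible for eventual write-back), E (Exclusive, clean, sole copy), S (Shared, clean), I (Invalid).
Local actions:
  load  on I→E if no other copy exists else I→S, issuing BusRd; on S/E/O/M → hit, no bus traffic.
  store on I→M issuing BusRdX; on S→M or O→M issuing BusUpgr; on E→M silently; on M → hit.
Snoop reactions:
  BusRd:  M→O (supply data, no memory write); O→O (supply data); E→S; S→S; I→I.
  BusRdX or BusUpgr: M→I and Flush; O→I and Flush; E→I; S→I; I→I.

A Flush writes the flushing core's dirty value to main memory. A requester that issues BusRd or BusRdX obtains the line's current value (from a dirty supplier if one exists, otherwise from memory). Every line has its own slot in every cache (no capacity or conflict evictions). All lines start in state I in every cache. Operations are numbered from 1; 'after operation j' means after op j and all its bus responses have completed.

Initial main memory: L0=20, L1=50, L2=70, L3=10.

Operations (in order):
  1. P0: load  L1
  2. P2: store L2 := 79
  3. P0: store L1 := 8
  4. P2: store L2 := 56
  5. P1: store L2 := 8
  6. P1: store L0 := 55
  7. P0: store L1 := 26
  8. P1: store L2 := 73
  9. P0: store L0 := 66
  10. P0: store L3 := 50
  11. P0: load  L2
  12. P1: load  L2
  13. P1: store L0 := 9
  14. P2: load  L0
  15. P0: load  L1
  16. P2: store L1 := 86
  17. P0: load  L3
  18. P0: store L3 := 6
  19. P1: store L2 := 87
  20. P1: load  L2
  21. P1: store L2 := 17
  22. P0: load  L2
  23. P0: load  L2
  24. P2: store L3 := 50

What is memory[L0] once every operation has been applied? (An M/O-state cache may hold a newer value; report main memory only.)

1. P0: load  L1  bus=[BusRd]  L1: P0=E P1=I P2=I  mem[L1]=50
2. P2: store L2 := 79  bus=[BusRdX]  L2: P0=I P1=I P2=M  mem[L2]=70
3. P0: store L1 := 8  bus=[-]  L1: P0=M P1=I P2=I  mem[L1]=50
4. P2: store L2 := 56  bus=[-]  L2: P0=I P1=I P2=M  mem[L2]=70
5. P1: store L2 := 8  bus=[BusRdX,Flush]  L2: P0=I P1=M P2=I  mem[L2]=56
6. P1: store L0 := 55  bus=[BusRdX]  L0: P0=I P1=M P2=I  mem[L0]=20
7. P0: store L1 := 26  bus=[-]  L1: P0=M P1=I P2=I  mem[L1]=50
8. P1: store L2 := 73  bus=[-]  L2: P0=I P1=M P2=I  mem[L2]=56
9. P0: store L0 := 66  bus=[BusRdX,Flush]  L0: P0=M P1=I P2=I  mem[L0]=55
10. P0: store L3 := 50  bus=[BusRdX]  L3: P0=M P1=I P2=I  mem[L3]=10
11. P0: load  L2  bus=[BusRd]  L2: P0=S P1=O P2=I  mem[L2]=56
12. P1: load  L2  bus=[-]  L2: P0=S P1=O P2=I  mem[L2]=56
13. P1: store L0 := 9  bus=[BusRdX,Flush]  L0: P0=I P1=M P2=I  mem[L0]=66
14. P2: load  L0  bus=[BusRd]  L0: P0=I P1=O P2=S  mem[L0]=66
15. P0: load  L1  bus=[-]  L1: P0=M P1=I P2=I  mem[L1]=50
16. P2: store L1 := 86  bus=[BusRdX,Flush]  L1: P0=I P1=I P2=M  mem[L1]=26
17. P0: load  L3  bus=[-]  L3: P0=M P1=I P2=I  mem[L3]=10
18. P0: store L3 := 6  bus=[-]  L3: P0=M P1=I P2=I  mem[L3]=10
19. P1: store L2 := 87  bus=[BusUpgr]  L2: P0=I P1=M P2=I  mem[L2]=56
20. P1: load  L2  bus=[-]  L2: P0=I P1=M P2=I  mem[L2]=56
21. P1: store L2 := 17  bus=[-]  L2: P0=I P1=M P2=I  mem[L2]=56
22. P0: load  L2  bus=[BusRd]  L2: P0=S P1=O P2=I  mem[L2]=56
23. P0: load  L2  bus=[-]  L2: P0=S P1=O P2=I  mem[L2]=56
24. P2: store L3 := 50  bus=[BusRdX,Flush]  L3: P0=I P1=I P2=M  mem[L3]=6

memory[L0] = 66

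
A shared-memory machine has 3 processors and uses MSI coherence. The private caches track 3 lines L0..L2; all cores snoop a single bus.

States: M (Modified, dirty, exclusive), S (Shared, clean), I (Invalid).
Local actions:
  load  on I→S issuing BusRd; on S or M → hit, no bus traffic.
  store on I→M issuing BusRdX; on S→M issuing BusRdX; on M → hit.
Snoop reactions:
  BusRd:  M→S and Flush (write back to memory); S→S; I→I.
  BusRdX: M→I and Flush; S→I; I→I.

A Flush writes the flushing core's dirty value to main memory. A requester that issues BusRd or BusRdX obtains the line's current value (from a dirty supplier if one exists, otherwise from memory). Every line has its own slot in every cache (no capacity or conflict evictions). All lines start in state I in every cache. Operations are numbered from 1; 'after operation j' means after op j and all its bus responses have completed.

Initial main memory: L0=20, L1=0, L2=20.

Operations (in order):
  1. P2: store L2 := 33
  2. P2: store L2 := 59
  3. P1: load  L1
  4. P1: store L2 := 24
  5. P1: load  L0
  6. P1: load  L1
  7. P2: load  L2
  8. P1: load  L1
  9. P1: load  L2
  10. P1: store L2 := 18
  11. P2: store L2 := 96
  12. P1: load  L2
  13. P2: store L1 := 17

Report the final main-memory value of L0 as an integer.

1. P2: store L2 := 33  bus=[BusRdX]  L2: P0=I P1=I P2=M  mem[L2]=20
2. P2: store L2 := 59  bus=[-]  L2: P0=I P1=I P2=M  mem[L2]=20
3. P1: load  L1  bus=[BusRd]  L1: P0=I P1=S P2=I  mem[L1]=0
4. P1: store L2 := 24  bus=[BusRdX,Flush]  L2: P0=I P1=M P2=I  mem[L2]=59
5. P1: load  L0  bus=[BusRd]  L0: P0=I P1=S P2=I  mem[L0]=20
6. P1: load  L1  bus=[-]  L1: P0=I P1=S P2=I  mem[L1]=0
7. P2: load  L2  bus=[BusRd,Flush]  L2: P0=I P1=S P2=S  mem[L2]=24
8. P1: load  L1  bus=[-]  L1: P0=I P1=S P2=I  mem[L1]=0
9. P1: load  L2  bus=[-]  L2: P0=I P1=S P2=S  mem[L2]=24
10. P1: store L2 := 18  bus=[BusRdX]  L2: P0=I P1=M P2=I  mem[L2]=24
11. P2: store L2 := 96  bus=[BusRdX,Flush]  L2: P0=I P1=I P2=M  mem[L2]=18
12. P1: load  L2  bus=[BusRd,Flush]  L2: P0=I P1=S P2=S  mem[L2]=96
13. P2: store L1 := 17  bus=[BusRdX]  L1: P0=I P1=I P2=M  mem[L1]=0

memory[L0] = 20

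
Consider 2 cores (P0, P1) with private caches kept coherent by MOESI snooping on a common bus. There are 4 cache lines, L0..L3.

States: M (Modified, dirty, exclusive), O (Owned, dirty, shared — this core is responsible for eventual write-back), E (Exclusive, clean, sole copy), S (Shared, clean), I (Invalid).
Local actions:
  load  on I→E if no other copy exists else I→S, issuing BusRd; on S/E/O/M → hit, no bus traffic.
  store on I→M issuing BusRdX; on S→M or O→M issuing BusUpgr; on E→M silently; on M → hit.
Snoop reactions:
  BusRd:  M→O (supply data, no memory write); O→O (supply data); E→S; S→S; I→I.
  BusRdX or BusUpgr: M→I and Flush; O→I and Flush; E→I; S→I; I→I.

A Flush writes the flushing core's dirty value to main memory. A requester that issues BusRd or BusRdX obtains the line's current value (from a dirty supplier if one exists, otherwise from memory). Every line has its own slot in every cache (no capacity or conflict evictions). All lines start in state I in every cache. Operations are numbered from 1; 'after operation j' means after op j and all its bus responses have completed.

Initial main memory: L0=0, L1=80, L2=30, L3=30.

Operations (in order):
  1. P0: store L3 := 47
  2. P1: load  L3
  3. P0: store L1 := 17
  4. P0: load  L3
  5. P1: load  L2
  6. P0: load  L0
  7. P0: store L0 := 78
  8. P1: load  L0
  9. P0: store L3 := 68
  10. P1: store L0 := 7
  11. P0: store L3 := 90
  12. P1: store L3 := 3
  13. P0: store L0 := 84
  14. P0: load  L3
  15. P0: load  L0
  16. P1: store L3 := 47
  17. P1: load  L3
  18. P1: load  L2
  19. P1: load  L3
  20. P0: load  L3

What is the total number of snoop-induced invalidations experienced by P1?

invalidations = 2

[1] P0: store L3 := 47 | P0:M(47), P1:I | bus: BusRdX
[2] P1: load  L3 | P0:O(47), P1:S(47) | bus: BusRd
[3] P0: store L1 := 17 | P0:M(17), P1:I | bus: BusRdX
[4] P0: load  L3 | P0:O(47), P1:S(47) | bus: none
[5] P1: load  L2 | P0:I, P1:E(30) | bus: BusRd
[6] P0: load  L0 | P0:E(0), P1:I | bus: BusRd
[7] P0: store L0 := 78 | P0:M(78), P1:I | bus: none
[8] P1: load  L0 | P0:O(78), P1:S(78) | bus: BusRd
[9] P0: store L3 := 68 | P0:M(68), P1:I | bus: BusUpgr
[10] P1: store L0 := 7 | P0:I, P1:M(7) | bus: BusUpgr,Flush
[11] P0: store L3 := 90 | P0:M(90), P1:I | bus: none
[12] P1: store L3 := 3 | P0:I, P1:M(3) | bus: BusRdX,Flush
[13] P0: store L0 := 84 | P0:M(84), P1:I | bus: BusRdX,Flush
[14] P0: load  L3 | P0:S(3), P1:O(3) | bus: BusRd
[15] P0: load  L0 | P0:M(84), P1:I | bus: none
[16] P1: store L3 := 47 | P0:I, P1:M(47) | bus: BusUpgr
[17] P1: load  L3 | P0:I, P1:M(47) | bus: none
[18] P1: load  L2 | P0:I, P1:E(30) | bus: none
[19] P1: load  L3 | P0:I, P1:M(47) | bus: none
[20] P0: load  L3 | P0:S(47), P1:O(47) | bus: BusRd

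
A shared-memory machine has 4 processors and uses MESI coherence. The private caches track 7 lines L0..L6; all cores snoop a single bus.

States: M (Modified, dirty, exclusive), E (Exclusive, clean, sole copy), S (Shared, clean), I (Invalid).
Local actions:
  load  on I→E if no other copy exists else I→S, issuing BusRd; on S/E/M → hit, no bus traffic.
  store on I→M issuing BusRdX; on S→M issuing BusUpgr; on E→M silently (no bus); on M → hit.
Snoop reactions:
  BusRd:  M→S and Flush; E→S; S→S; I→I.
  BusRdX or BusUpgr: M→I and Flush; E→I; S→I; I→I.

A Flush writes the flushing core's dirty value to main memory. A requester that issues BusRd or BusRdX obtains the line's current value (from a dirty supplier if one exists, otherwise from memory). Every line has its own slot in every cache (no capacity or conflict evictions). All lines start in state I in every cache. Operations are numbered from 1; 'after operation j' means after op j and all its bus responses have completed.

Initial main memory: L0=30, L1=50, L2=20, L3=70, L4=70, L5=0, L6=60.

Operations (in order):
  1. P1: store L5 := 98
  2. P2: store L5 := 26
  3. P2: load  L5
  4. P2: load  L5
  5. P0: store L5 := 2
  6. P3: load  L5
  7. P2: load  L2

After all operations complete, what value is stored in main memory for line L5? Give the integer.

1. P1: store L5 := 98  bus=[BusRdX]  L5: P0=I P1=M P2=I P3=I  mem[L5]=0
2. P2: store L5 := 26  bus=[BusRdX,Flush]  L5: P0=I P1=I P2=M P3=I  mem[L5]=98
3. P2: load  L5  bus=[-]  L5: P0=I P1=I P2=M P3=I  mem[L5]=98
4. P2: load  L5  bus=[-]  L5: P0=I P1=I P2=M P3=I  mem[L5]=98
5. P0: store L5 := 2  bus=[BusRdX,Flush]  L5: P0=M P1=I P2=I P3=I  mem[L5]=26
6. P3: load  L5  bus=[BusRd,Flush]  L5: P0=S P1=I P2=I P3=S  mem[L5]=2
7. P2: load  L2  bus=[BusRd]  L2: P0=I P1=I P2=E P3=I  mem[L2]=20

memory[L5] = 2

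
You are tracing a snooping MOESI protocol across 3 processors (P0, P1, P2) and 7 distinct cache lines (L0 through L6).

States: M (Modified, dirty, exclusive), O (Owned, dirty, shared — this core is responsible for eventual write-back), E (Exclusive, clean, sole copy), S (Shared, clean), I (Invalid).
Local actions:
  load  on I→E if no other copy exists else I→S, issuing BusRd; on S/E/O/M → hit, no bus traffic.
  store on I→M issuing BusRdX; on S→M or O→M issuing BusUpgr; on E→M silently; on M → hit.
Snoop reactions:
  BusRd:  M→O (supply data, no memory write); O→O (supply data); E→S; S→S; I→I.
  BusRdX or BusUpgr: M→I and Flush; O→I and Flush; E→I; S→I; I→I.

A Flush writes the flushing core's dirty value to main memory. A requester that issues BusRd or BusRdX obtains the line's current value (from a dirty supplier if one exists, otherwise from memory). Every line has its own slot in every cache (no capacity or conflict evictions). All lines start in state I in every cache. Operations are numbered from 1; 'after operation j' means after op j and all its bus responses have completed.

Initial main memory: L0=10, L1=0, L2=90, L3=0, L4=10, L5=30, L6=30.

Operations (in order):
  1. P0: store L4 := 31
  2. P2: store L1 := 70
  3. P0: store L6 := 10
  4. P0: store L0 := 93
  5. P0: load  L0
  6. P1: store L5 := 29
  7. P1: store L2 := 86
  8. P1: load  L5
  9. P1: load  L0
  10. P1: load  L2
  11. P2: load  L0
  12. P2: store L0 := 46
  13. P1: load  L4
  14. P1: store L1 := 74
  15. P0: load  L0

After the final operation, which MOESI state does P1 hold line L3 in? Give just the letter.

state = I

step 1: P0: store L4 := 31  ⟶  MII  (L4)  txn=BusRdX  M[L4]=10
step 2: P2: store L1 := 70  ⟶  IIM  (L1)  txn=BusRdX  M[L1]=0
step 3: P0: store L6 := 10  ⟶  MII  (L6)  txn=BusRdX  M[L6]=30
step 4: P0: store L0 := 93  ⟶  MII  (L0)  txn=BusRdX  M[L0]=10
step 5: P0: load  L0  ⟶  MII  (L0)  txn=∅  M[L0]=10
step 6: P1: store L5 := 29  ⟶  IMI  (L5)  txn=BusRdX  M[L5]=30
step 7: P1: store L2 := 86  ⟶  IMI  (L2)  txn=BusRdX  M[L2]=90
step 8: P1: load  L5  ⟶  IMI  (L5)  txn=∅  M[L5]=30
step 9: P1: load  L0  ⟶  OSI  (L0)  txn=BusRd  M[L0]=10
step 10: P1: load  L2  ⟶  IMI  (L2)  txn=∅  M[L2]=90
step 11: P2: load  L0  ⟶  OSS  (L0)  txn=BusRd  M[L0]=10
step 12: P2: store L0 := 46  ⟶  IIM  (L0)  txn=BusUpgr+Flush  M[L0]=93
step 13: P1: load  L4  ⟶  OSI  (L4)  txn=BusRd  M[L4]=10
step 14: P1: store L1 := 74  ⟶  IMI  (L1)  txn=BusRdX+Flush  M[L1]=70
step 15: P0: load  L0  ⟶  SIO  (L0)  txn=BusRd  M[L0]=93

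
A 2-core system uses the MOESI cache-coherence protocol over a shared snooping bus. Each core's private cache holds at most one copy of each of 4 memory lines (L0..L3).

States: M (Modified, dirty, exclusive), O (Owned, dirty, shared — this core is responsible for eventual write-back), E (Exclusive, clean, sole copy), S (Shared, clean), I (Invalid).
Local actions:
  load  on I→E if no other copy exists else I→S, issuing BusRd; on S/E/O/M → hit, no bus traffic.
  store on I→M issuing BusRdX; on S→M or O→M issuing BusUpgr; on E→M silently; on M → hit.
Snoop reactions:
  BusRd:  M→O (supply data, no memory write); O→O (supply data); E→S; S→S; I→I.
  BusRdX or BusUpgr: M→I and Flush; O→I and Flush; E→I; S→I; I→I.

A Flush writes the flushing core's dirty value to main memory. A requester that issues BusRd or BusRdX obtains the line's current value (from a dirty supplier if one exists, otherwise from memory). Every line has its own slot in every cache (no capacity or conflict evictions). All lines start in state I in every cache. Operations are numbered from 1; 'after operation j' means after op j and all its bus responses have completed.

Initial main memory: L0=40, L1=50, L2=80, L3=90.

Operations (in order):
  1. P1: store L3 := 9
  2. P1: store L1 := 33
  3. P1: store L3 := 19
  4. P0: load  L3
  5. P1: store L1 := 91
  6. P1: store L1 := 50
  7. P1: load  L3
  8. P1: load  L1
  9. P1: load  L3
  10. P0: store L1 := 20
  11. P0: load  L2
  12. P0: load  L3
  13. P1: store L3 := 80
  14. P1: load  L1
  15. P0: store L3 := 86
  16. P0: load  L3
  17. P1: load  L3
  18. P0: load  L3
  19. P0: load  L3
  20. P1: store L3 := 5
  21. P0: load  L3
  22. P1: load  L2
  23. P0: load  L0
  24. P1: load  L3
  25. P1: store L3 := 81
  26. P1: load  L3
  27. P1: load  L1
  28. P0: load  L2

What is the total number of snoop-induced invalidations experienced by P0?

1. P1: store L3 := 9  bus=[BusRdX]  L3: P0=I P1=M  mem[L3]=90
2. P1: store L1 := 33  bus=[BusRdX]  L1: P0=I P1=M  mem[L1]=50
3. P1: store L3 := 19  bus=[-]  L3: P0=I P1=M  mem[L3]=90
4. P0: load  L3  bus=[BusRd]  L3: P0=S P1=O  mem[L3]=90
5. P1: store L1 := 91  bus=[-]  L1: P0=I P1=M  mem[L1]=50
6. P1: store L1 := 50  bus=[-]  L1: P0=I P1=M  mem[L1]=50
7. P1: load  L3  bus=[-]  L3: P0=S P1=O  mem[L3]=90
8. P1: load  L1  bus=[-]  L1: P0=I P1=M  mem[L1]=50
9. P1: load  L3  bus=[-]  L3: P0=S P1=O  mem[L3]=90
10. P0: store L1 := 20  bus=[BusRdX,Flush]  L1: P0=M P1=I  mem[L1]=50
11. P0: load  L2  bus=[BusRd]  L2: P0=E P1=I  mem[L2]=80
12. P0: load  L3  bus=[-]  L3: P0=S P1=O  mem[L3]=90
13. P1: store L3 := 80  bus=[BusUpgr]  L3: P0=I P1=M  mem[L3]=90
14. P1: load  L1  bus=[BusRd]  L1: P0=O P1=S  mem[L1]=50
15. P0: store L3 := 86  bus=[BusRdX,Flush]  L3: P0=M P1=I  mem[L3]=80
16. P0: load  L3  bus=[-]  L3: P0=M P1=I  mem[L3]=80
17. P1: load  L3  bus=[BusRd]  L3: P0=O P1=S  mem[L3]=80
18. P0: load  L3  bus=[-]  L3: P0=O P1=S  mem[L3]=80
19. P0: load  L3  bus=[-]  L3: P0=O P1=S  mem[L3]=80
20. P1: store L3 := 5  bus=[BusUpgr,Flush]  L3: P0=I P1=M  mem[L3]=86
21. P0: load  L3  bus=[BusRd]  L3: P0=S P1=O  mem[L3]=86
22. P1: load  L2  bus=[BusRd]  L2: P0=S P1=S  mem[L2]=80
23. P0: load  L0  bus=[BusRd]  L0: P0=E P1=I  mem[L0]=40
24. P1: load  L3  bus=[-]  L3: P0=S P1=O  mem[L3]=86
25. P1: store L3 := 81  bus=[BusUpgr]  L3: P0=I P1=M  mem[L3]=86
26. P1: load  L3  bus=[-]  L3: P0=I P1=M  mem[L3]=86
27. P1: load  L1  bus=[-]  L1: P0=O P1=S  mem[L1]=50
28. P0: load  L2  bus=[-]  L2: P0=S P1=S  mem[L2]=80

invalidations = 3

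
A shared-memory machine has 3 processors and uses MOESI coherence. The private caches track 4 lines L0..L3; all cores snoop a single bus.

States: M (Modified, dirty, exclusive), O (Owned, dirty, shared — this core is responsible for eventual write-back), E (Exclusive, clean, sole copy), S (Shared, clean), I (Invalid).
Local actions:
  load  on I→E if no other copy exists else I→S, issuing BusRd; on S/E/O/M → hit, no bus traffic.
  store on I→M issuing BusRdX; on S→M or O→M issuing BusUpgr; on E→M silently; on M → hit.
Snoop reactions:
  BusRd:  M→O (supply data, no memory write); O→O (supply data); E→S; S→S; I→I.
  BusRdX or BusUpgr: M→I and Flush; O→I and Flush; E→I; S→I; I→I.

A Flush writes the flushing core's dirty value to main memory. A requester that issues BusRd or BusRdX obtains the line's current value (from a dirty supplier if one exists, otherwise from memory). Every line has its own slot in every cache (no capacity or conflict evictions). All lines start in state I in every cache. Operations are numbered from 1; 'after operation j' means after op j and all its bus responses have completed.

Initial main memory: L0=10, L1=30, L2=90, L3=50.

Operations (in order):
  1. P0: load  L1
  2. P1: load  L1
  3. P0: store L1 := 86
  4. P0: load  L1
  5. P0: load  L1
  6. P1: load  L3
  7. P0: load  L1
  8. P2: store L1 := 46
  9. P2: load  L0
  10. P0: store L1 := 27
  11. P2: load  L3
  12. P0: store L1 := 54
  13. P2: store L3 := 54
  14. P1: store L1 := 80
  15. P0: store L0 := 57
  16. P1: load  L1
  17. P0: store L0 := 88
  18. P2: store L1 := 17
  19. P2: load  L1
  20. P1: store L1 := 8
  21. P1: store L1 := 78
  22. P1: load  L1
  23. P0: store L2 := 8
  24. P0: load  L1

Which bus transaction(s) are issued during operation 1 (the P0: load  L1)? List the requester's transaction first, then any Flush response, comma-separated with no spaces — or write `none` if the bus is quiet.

bus = BusRd

1. P0: load  L1  bus=[BusRd]  L1: P0=E P1=I P2=I  mem[L1]=30
2. P1: load  L1  bus=[BusRd]  L1: P0=S P1=S P2=I  mem[L1]=30
3. P0: store L1 := 86  bus=[BusUpgr]  L1: P0=M P1=I P2=I  mem[L1]=30
4. P0: load  L1  bus=[-]  L1: P0=M P1=I P2=I  mem[L1]=30
5. P0: load  L1  bus=[-]  L1: P0=M P1=I P2=I  mem[L1]=30
6. P1: load  L3  bus=[BusRd]  L3: P0=I P1=E P2=I  mem[L3]=50
7. P0: load  L1  bus=[-]  L1: P0=M P1=I P2=I  mem[L1]=30
8. P2: store L1 := 46  bus=[BusRdX,Flush]  L1: P0=I P1=I P2=M  mem[L1]=86
9. P2: load  L0  bus=[BusRd]  L0: P0=I P1=I P2=E  mem[L0]=10
10. P0: store L1 := 27  bus=[BusRdX,Flush]  L1: P0=M P1=I P2=I  mem[L1]=46
11. P2: load  L3  bus=[BusRd]  L3: P0=I P1=S P2=S  mem[L3]=50
12. P0: store L1 := 54  bus=[-]  L1: P0=M P1=I P2=I  mem[L1]=46
13. P2: store L3 := 54  bus=[BusUpgr]  L3: P0=I P1=I P2=M  mem[L3]=50
14. P1: store L1 := 80  bus=[BusRdX,Flush]  L1: P0=I P1=M P2=I  mem[L1]=54
15. P0: store L0 := 57  bus=[BusRdX]  L0: P0=M P1=I P2=I  mem[L0]=10
16. P1: load  L1  bus=[-]  L1: P0=I P1=M P2=I  mem[L1]=54
17. P0: store L0 := 88  bus=[-]  L0: P0=M P1=I P2=I  mem[L0]=10
18. P2: store L1 := 17  bus=[BusRdX,Flush]  L1: P0=I P1=I P2=M  mem[L1]=80
19. P2: load  L1  bus=[-]  L1: P0=I P1=I P2=M  mem[L1]=80
20. P1: store L1 := 8  bus=[BusRdX,Flush]  L1: P0=I P1=M P2=I  mem[L1]=17
21. P1: store L1 := 78  bus=[-]  L1: P0=I P1=M P2=I  mem[L1]=17
22. P1: load  L1  bus=[-]  L1: P0=I P1=M P2=I  mem[L1]=17
23. P0: store L2 := 8  bus=[BusRdX]  L2: P0=M P1=I P2=I  mem[L2]=90
24. P0: load  L1  bus=[BusRd]  L1: P0=S P1=O P2=I  mem[L1]=17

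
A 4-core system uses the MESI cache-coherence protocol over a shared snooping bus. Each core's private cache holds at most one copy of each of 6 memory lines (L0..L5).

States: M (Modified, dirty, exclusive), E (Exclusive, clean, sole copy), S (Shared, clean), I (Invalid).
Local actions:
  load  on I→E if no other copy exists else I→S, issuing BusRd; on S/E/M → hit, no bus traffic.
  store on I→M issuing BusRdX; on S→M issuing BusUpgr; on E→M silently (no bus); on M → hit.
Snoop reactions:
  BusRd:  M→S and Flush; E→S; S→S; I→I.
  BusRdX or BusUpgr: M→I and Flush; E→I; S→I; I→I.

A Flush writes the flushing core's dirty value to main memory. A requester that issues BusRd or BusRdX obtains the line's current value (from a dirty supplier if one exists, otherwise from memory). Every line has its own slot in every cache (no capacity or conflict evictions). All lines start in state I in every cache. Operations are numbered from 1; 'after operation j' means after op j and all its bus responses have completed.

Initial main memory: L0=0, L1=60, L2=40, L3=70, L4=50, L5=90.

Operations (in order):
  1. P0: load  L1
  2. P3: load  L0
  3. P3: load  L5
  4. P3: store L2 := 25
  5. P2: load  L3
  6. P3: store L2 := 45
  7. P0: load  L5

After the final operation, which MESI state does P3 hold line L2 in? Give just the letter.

step 1: P0: load  L1  ⟶  EIII  (L1)  txn=BusRd  M[L1]=60
step 2: P3: load  L0  ⟶  IIIE  (L0)  txn=BusRd  M[L0]=0
step 3: P3: load  L5  ⟶  IIIE  (L5)  txn=BusRd  M[L5]=90
step 4: P3: store L2 := 25  ⟶  IIIM  (L2)  txn=BusRdX  M[L2]=40
step 5: P2: load  L3  ⟶  IIEI  (L3)  txn=BusRd  M[L3]=70
step 6: P3: store L2 := 45  ⟶  IIIM  (L2)  txn=∅  M[L2]=40
step 7: P0: load  L5  ⟶  SIIS  (L5)  txn=BusRd  M[L5]=90

state = M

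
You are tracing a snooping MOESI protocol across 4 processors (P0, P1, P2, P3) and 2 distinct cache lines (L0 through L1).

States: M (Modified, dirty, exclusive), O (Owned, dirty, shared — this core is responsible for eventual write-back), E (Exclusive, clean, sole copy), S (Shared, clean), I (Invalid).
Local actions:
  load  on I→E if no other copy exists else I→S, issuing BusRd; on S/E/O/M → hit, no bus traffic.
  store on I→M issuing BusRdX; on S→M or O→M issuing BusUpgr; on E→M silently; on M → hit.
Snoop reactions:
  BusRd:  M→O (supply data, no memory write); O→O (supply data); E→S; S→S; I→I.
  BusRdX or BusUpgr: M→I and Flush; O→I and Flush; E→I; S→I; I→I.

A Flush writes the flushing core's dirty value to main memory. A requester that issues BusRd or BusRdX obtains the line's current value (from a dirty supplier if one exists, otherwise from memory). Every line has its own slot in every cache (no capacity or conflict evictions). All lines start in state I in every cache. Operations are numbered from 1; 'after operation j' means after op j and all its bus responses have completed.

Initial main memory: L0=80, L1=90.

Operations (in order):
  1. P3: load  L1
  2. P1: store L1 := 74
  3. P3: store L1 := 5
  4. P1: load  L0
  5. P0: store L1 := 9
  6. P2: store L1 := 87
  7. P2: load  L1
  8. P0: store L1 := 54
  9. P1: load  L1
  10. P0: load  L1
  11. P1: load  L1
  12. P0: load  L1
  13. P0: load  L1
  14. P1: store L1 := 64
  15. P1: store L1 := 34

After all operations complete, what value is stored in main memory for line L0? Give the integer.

memory[L0] = 80

1. P3: load  L1  bus=[BusRd]  L1: P0=I P1=I P2=I P3=E  mem[L1]=90
2. P1: store L1 := 74  bus=[BusRdX]  L1: P0=I P1=M P2=I P3=I  mem[L1]=90
3. P3: store L1 := 5  bus=[BusRdX,Flush]  L1: P0=I P1=I P2=I P3=M  mem[L1]=74
4. P1: load  L0  bus=[BusRd]  L0: P0=I P1=E P2=I P3=I  mem[L0]=80
5. P0: store L1 := 9  bus=[BusRdX,Flush]  L1: P0=M P1=I P2=I P3=I  mem[L1]=5
6. P2: store L1 := 87  bus=[BusRdX,Flush]  L1: P0=I P1=I P2=M P3=I  mem[L1]=9
7. P2: load  L1  bus=[-]  L1: P0=I P1=I P2=M P3=I  mem[L1]=9
8. P0: store L1 := 54  bus=[BusRdX,Flush]  L1: P0=M P1=I P2=I P3=I  mem[L1]=87
9. P1: load  L1  bus=[BusRd]  L1: P0=O P1=S P2=I P3=I  mem[L1]=87
10. P0: load  L1  bus=[-]  L1: P0=O P1=S P2=I P3=I  mem[L1]=87
11. P1: load  L1  bus=[-]  L1: P0=O P1=S P2=I P3=I  mem[L1]=87
12. P0: load  L1  bus=[-]  L1: P0=O P1=S P2=I P3=I  mem[L1]=87
13. P0: load  L1  bus=[-]  L1: P0=O P1=S P2=I P3=I  mem[L1]=87
14. P1: store L1 := 64  bus=[BusUpgr,Flush]  L1: P0=I P1=M P2=I P3=I  mem[L1]=54
15. P1: store L1 := 34  bus=[-]  L1: P0=I P1=M P2=I P3=I  mem[L1]=54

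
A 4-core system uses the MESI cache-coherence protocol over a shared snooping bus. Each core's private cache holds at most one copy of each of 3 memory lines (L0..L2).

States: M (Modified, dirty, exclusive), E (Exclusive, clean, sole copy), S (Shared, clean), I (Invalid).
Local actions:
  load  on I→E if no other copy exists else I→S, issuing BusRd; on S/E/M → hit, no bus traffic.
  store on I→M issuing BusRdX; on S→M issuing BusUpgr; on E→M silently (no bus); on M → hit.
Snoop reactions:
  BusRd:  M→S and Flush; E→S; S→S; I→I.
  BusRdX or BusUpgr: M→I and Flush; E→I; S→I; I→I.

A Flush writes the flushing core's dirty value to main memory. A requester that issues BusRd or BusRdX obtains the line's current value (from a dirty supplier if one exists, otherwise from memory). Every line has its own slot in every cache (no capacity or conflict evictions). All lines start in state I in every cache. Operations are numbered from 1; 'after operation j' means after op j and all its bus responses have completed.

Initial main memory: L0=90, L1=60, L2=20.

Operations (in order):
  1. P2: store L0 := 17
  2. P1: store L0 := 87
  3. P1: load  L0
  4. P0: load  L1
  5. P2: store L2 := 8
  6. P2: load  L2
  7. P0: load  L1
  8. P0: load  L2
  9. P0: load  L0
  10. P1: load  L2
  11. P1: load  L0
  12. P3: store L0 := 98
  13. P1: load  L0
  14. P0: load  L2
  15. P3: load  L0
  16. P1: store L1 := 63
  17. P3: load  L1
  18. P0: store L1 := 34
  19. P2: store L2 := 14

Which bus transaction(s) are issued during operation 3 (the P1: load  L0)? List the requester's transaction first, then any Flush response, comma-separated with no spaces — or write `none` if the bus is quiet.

bus = none

  op1 P2: store L0 := 17 → I/I/M/I on L0; bus BusRdX; mem=90
  op2 P1: store L0 := 87 → I/M/I/I on L0; bus BusRdX Flush; mem=17
  op3 P1: load  L0 → I/M/I/I on L0; bus (none); mem=17
  op4 P0: load  L1 → E/I/I/I on L1; bus BusRd; mem=60
  op5 P2: store L2 := 8 → I/I/M/I on L2; bus BusRdX; mem=20
  op6 P2: load  L2 → I/I/M/I on L2; bus (none); mem=20
  op7 P0: load  L1 → E/I/I/I on L1; bus (none); mem=60
  op8 P0: load  L2 → S/I/S/I on L2; bus BusRd Flush; mem=8
  op9 P0: load  L0 → S/S/I/I on L0; bus BusRd Flush; mem=87
  op10 P1: load  L2 → S/S/S/I on L2; bus BusRd; mem=8
  op11 P1: load  L0 → S/S/I/I on L0; bus (none); mem=87
  op12 P3: store L0 := 98 → I/I/I/M on L0; bus BusRdX; mem=87
  op13 P1: load  L0 → I/S/I/S on L0; bus BusRd Flush; mem=98
  op14 P0: load  L2 → S/S/S/I on L2; bus (none); mem=8
  op15 P3: load  L0 → I/S/I/S on L0; bus (none); mem=98
  op16 P1: store L1 := 63 → I/M/I/I on L1; bus BusRdX; mem=60
  op17 P3: load  L1 → I/S/I/S on L1; bus BusRd Flush; mem=63
  op18 P0: store L1 := 34 → M/I/I/I on L1; bus BusRdX; mem=63
  op19 P2: store L2 := 14 → I/I/M/I on L2; bus BusUpgr; mem=8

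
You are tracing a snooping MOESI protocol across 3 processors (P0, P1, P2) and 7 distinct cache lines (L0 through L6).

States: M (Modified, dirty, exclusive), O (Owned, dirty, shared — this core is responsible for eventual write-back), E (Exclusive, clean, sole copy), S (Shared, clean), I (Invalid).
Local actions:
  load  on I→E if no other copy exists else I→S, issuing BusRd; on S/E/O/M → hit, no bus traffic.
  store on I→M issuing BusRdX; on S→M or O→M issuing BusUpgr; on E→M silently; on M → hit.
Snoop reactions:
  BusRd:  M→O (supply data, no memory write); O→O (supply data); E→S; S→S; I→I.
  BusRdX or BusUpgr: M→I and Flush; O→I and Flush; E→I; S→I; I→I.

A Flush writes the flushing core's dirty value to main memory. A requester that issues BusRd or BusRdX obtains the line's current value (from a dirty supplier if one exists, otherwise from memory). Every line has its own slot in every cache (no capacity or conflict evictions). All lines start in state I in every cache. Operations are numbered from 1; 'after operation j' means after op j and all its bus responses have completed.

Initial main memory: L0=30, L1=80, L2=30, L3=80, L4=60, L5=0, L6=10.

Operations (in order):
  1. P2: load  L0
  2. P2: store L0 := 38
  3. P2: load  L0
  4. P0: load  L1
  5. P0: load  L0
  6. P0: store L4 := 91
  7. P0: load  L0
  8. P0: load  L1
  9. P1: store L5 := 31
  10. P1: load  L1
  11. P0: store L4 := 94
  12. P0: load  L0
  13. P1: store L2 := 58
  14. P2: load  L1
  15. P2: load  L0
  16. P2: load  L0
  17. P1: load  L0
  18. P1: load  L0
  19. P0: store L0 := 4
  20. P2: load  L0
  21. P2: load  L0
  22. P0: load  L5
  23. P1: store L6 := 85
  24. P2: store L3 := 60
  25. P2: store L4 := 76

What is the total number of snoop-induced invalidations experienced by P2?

step 1: P2: load  L0  ⟶  IIE  (L0)  txn=BusRd  M[L0]=30
step 2: P2: store L0 := 38  ⟶  IIM  (L0)  txn=∅  M[L0]=30
step 3: P2: load  L0  ⟶  IIM  (L0)  txn=∅  M[L0]=30
step 4: P0: load  L1  ⟶  EII  (L1)  txn=BusRd  M[L1]=80
step 5: P0: load  L0  ⟶  SIO  (L0)  txn=BusRd  M[L0]=30
step 6: P0: store L4 := 91  ⟶  MII  (L4)  txn=BusRdX  M[L4]=60
step 7: P0: load  L0  ⟶  SIO  (L0)  txn=∅  M[L0]=30
step 8: P0: load  L1  ⟶  EII  (L1)  txn=∅  M[L1]=80
step 9: P1: store L5 := 31  ⟶  IMI  (L5)  txn=BusRdX  M[L5]=0
step 10: P1: load  L1  ⟶  SSI  (L1)  txn=BusRd  M[L1]=80
step 11: P0: store L4 := 94  ⟶  MII  (L4)  txn=∅  M[L4]=60
step 12: P0: load  L0  ⟶  SIO  (L0)  txn=∅  M[L0]=30
step 13: P1: store L2 := 58  ⟶  IMI  (L2)  txn=BusRdX  M[L2]=30
step 14: P2: load  L1  ⟶  SSS  (L1)  txn=BusRd  M[L1]=80
step 15: P2: load  L0  ⟶  SIO  (L0)  txn=∅  M[L0]=30
step 16: P2: load  L0  ⟶  SIO  (L0)  txn=∅  M[L0]=30
step 17: P1: load  L0  ⟶  SSO  (L0)  txn=BusRd  M[L0]=30
step 18: P1: load  L0  ⟶  SSO  (L0)  txn=∅  M[L0]=30
step 19: P0: store L0 := 4  ⟶  MII  (L0)  txn=BusUpgr+Flush  M[L0]=38
step 20: P2: load  L0  ⟶  OIS  (L0)  txn=BusRd  M[L0]=38
step 21: P2: load  L0  ⟶  OIS  (L0)  txn=∅  M[L0]=38
step 22: P0: load  L5  ⟶  SOI  (L5)  txn=BusRd  M[L5]=0
step 23: P1: store L6 := 85  ⟶  IMI  (L6)  txn=BusRdX  M[L6]=10
step 24: P2: store L3 := 60  ⟶  IIM  (L3)  txn=BusRdX  M[L3]=80
step 25: P2: store L4 := 76  ⟶  IIM  (L4)  txn=BusRdX+Flush  M[L4]=94

invalidations = 1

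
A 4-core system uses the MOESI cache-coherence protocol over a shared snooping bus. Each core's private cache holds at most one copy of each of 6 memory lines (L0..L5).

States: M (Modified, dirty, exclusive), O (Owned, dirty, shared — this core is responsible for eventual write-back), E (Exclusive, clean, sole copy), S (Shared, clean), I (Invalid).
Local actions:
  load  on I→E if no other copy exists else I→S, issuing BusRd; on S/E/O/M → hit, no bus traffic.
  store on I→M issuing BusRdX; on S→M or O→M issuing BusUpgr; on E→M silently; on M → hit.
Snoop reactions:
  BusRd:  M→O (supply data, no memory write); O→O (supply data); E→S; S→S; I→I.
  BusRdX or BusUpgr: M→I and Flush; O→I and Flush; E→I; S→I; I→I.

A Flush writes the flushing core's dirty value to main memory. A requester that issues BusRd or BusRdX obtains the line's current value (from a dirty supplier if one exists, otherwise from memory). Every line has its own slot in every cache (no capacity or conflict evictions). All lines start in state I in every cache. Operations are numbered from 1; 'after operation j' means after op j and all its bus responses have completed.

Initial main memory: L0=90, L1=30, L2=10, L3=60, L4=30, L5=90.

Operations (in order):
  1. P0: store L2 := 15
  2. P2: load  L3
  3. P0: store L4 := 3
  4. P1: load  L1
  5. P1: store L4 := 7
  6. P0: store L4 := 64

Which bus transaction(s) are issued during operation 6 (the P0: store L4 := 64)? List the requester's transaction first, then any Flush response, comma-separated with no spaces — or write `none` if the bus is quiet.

  op1 P0: store L2 := 15 → M/I/I/I on L2; bus BusRdX; mem=10
  op2 P2: load  L3 → I/I/E/I on L3; bus BusRd; mem=60
  op3 P0: store L4 := 3 → M/I/I/I on L4; bus BusRdX; mem=30
  op4 P1: load  L1 → I/E/I/I on L1; bus BusRd; mem=30
  op5 P1: store L4 := 7 → I/M/I/I on L4; bus BusRdX Flush; mem=3
  op6 P0: store L4 := 64 → M/I/I/I on L4; bus BusRdX Flush; mem=7

bus = BusRdX,Flush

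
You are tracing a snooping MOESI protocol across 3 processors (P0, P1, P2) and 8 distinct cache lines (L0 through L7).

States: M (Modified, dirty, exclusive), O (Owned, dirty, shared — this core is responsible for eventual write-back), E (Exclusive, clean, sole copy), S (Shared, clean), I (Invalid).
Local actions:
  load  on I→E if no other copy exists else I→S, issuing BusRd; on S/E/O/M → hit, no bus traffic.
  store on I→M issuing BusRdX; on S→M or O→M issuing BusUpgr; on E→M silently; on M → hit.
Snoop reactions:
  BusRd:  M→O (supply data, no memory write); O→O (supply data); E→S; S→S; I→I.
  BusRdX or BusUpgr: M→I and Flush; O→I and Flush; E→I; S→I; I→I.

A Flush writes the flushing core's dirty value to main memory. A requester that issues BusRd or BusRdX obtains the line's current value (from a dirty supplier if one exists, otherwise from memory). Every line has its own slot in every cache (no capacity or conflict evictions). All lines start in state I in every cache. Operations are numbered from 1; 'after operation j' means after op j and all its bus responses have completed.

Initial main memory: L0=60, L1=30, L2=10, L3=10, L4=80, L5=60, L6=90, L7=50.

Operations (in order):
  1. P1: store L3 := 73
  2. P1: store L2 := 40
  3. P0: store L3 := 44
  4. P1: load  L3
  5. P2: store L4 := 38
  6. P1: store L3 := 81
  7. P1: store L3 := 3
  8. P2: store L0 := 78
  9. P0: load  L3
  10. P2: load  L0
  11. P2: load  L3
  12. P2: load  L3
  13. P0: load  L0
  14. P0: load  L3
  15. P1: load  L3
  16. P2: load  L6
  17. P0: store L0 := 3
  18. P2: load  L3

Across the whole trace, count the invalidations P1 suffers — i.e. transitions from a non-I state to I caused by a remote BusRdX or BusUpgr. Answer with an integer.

invalidations = 1

[1] P1: store L3 := 73 | P0:I, P1:M(73), P2:I | bus: BusRdX
[2] P1: store L2 := 40 | P0:I, P1:M(40), P2:I | bus: BusRdX
[3] P0: store L3 := 44 | P0:M(44), P1:I, P2:I | bus: BusRdX,Flush
[4] P1: load  L3 | P0:O(44), P1:S(44), P2:I | bus: BusRd
[5] P2: store L4 := 38 | P0:I, P1:I, P2:M(38) | bus: BusRdX
[6] P1: store L3 := 81 | P0:I, P1:M(81), P2:I | bus: BusUpgr,Flush
[7] P1: store L3 := 3 | P0:I, P1:M(3), P2:I | bus: none
[8] P2: store L0 := 78 | P0:I, P1:I, P2:M(78) | bus: BusRdX
[9] P0: load  L3 | P0:S(3), P1:O(3), P2:I | bus: BusRd
[10] P2: load  L0 | P0:I, P1:I, P2:M(78) | bus: none
[11] P2: load  L3 | P0:S(3), P1:O(3), P2:S(3) | bus: BusRd
[12] P2: load  L3 | P0:S(3), P1:O(3), P2:S(3) | bus: none
[13] P0: load  L0 | P0:S(78), P1:I, P2:O(78) | bus: BusRd
[14] P0: load  L3 | P0:S(3), P1:O(3), P2:S(3) | bus: none
[15] P1: load  L3 | P0:S(3), P1:O(3), P2:S(3) | bus: none
[16] P2: load  L6 | P0:I, P1:I, P2:E(90) | bus: BusRd
[17] P0: store L0 := 3 | P0:M(3), P1:I, P2:I | bus: BusUpgr,Flush
[18] P2: load  L3 | P0:S(3), P1:O(3), P2:S(3) | bus: none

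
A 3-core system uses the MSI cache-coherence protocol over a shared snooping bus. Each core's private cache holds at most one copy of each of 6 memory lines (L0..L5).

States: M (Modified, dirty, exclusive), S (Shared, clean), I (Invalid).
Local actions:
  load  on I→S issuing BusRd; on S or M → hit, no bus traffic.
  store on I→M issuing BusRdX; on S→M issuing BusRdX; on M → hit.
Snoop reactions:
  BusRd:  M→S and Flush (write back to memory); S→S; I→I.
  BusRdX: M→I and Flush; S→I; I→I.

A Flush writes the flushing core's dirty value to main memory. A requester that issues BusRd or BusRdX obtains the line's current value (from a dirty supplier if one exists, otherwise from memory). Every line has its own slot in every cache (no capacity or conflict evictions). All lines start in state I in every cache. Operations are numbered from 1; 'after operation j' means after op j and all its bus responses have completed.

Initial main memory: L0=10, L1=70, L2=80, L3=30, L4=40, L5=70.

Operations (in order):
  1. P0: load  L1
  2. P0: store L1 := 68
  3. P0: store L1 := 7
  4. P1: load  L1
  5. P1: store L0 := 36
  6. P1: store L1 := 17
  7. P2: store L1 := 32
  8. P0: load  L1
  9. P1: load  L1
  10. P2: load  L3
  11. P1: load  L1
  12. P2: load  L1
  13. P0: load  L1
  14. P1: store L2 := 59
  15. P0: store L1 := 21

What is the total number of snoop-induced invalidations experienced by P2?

step 1: P0: load  L1  ⟶  SII  (L1)  txn=BusRd  M[L1]=70
step 2: P0: store L1 := 68  ⟶  MII  (L1)  txn=BusRdX  M[L1]=70
step 3: P0: store L1 := 7  ⟶  MII  (L1)  txn=∅  M[L1]=70
step 4: P1: load  L1  ⟶  SSI  (L1)  txn=BusRd+Flush  M[L1]=7
step 5: P1: store L0 := 36  ⟶  IMI  (L0)  txn=BusRdX  M[L0]=10
step 6: P1: store L1 := 17  ⟶  IMI  (L1)  txn=BusRdX  M[L1]=7
step 7: P2: store L1 := 32  ⟶  IIM  (L1)  txn=BusRdX+Flush  M[L1]=17
step 8: P0: load  L1  ⟶  SIS  (L1)  txn=BusRd+Flush  M[L1]=32
step 9: P1: load  L1  ⟶  SSS  (L1)  txn=BusRd  M[L1]=32
step 10: P2: load  L3  ⟶  IIS  (L3)  txn=BusRd  M[L3]=30
step 11: P1: load  L1  ⟶  SSS  (L1)  txn=∅  M[L1]=32
step 12: P2: load  L1  ⟶  SSS  (L1)  txn=∅  M[L1]=32
step 13: P0: load  L1  ⟶  SSS  (L1)  txn=∅  M[L1]=32
step 14: P1: store L2 := 59  ⟶  IMI  (L2)  txn=BusRdX  M[L2]=80
step 15: P0: store L1 := 21  ⟶  MII  (L1)  txn=BusRdX  M[L1]=32

invalidations = 1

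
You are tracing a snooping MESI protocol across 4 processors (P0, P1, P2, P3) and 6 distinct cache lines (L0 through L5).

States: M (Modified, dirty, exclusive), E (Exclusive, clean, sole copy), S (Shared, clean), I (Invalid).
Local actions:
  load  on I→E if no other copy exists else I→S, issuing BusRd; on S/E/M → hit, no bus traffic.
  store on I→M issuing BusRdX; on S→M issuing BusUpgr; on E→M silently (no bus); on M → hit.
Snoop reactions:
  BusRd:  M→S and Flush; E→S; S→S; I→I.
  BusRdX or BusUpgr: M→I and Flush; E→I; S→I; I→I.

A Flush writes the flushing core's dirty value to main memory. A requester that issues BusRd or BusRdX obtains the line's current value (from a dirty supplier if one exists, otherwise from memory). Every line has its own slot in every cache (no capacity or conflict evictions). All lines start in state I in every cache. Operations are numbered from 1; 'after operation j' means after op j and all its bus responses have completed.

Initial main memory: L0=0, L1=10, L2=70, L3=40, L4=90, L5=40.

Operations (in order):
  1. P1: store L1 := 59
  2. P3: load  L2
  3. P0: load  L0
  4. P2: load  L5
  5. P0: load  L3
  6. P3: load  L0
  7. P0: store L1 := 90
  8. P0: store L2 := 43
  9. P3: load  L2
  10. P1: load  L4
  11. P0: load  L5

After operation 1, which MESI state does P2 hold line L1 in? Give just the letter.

  op1 P1: store L1 := 59 → I/M/I/I on L1; bus BusRdX; mem=10
  op2 P3: load  L2 → I/I/I/E on L2; bus BusRd; mem=70
  op3 P0: load  L0 → E/I/I/I on L0; bus BusRd; mem=0
  op4 P2: load  L5 → I/I/E/I on L5; bus BusRd; mem=40
  op5 P0: load  L3 → E/I/I/I on L3; bus BusRd; mem=40
  op6 P3: load  L0 → S/I/I/S on L0; bus BusRd; mem=0
  op7 P0: store L1 := 90 → M/I/I/I on L1; bus BusRdX Flush; mem=59
  op8 P0: store L2 := 43 → M/I/I/I on L2; bus BusRdX; mem=70
  op9 P3: load  L2 → S/I/I/S on L2; bus BusRd Flush; mem=43
  op10 P1: load  L4 → I/E/I/I on L4; bus BusRd; mem=90
  op11 P0: load  L5 → S/I/S/I on L5; bus BusRd; mem=40

state = I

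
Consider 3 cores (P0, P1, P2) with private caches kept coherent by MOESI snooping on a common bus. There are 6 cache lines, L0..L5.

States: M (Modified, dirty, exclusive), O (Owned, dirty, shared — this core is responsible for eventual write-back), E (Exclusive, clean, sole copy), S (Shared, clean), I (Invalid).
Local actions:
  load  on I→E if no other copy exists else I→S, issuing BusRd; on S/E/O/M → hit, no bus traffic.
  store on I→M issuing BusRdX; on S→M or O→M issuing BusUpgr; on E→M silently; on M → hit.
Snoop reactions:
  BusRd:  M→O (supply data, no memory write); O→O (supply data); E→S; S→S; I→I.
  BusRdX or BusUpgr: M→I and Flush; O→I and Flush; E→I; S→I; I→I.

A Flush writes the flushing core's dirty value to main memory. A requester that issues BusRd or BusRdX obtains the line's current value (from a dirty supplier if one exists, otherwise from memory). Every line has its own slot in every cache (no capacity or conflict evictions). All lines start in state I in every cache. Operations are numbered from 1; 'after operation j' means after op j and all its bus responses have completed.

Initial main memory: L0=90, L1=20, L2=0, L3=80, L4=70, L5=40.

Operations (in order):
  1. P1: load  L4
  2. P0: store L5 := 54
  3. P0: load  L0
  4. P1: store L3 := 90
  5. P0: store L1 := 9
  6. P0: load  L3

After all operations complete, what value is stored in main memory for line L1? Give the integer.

  op1 P1: load  L4 → I/E/I on L4; bus BusRd; mem=70
  op2 P0: store L5 := 54 → M/I/I on L5; bus BusRdX; mem=40
  op3 P0: load  L0 → E/I/I on L0; bus BusRd; mem=90
  op4 P1: store L3 := 90 → I/M/I on L3; bus BusRdX; mem=80
  op5 P0: store L1 := 9 → M/I/I on L1; bus BusRdX; mem=20
  op6 P0: load  L3 → S/O/I on L3; bus BusRd; mem=80

memory[L1] = 20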